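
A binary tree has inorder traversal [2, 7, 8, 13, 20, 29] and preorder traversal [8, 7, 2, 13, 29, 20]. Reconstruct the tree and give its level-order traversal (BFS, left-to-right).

Inorder:  [2, 7, 8, 13, 20, 29]
Preorder: [8, 7, 2, 13, 29, 20]
Algorithm: preorder visits root first, so consume preorder in order;
for each root, split the current inorder slice at that value into
left-subtree inorder and right-subtree inorder, then recurse.
Recursive splits:
  root=8; inorder splits into left=[2, 7], right=[13, 20, 29]
  root=7; inorder splits into left=[2], right=[]
  root=2; inorder splits into left=[], right=[]
  root=13; inorder splits into left=[], right=[20, 29]
  root=29; inorder splits into left=[20], right=[]
  root=20; inorder splits into left=[], right=[]
Reconstructed level-order: [8, 7, 13, 2, 29, 20]


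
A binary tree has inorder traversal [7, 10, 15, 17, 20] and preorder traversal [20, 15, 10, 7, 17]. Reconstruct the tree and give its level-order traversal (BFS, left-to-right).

Inorder:  [7, 10, 15, 17, 20]
Preorder: [20, 15, 10, 7, 17]
Algorithm: preorder visits root first, so consume preorder in order;
for each root, split the current inorder slice at that value into
left-subtree inorder and right-subtree inorder, then recurse.
Recursive splits:
  root=20; inorder splits into left=[7, 10, 15, 17], right=[]
  root=15; inorder splits into left=[7, 10], right=[17]
  root=10; inorder splits into left=[7], right=[]
  root=7; inorder splits into left=[], right=[]
  root=17; inorder splits into left=[], right=[]
Reconstructed level-order: [20, 15, 10, 17, 7]


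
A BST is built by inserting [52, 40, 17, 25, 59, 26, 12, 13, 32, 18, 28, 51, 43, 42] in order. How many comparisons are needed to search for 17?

Search path for 17: 52 -> 40 -> 17
Found: True
Comparisons: 3


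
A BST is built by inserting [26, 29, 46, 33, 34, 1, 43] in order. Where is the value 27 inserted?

Starting tree (level order): [26, 1, 29, None, None, None, 46, 33, None, None, 34, None, 43]
Insertion path: 26 -> 29
Result: insert 27 as left child of 29
Final tree (level order): [26, 1, 29, None, None, 27, 46, None, None, 33, None, None, 34, None, 43]


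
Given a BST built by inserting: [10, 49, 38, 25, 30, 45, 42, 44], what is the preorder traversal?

Tree insertion order: [10, 49, 38, 25, 30, 45, 42, 44]
Tree (level-order array): [10, None, 49, 38, None, 25, 45, None, 30, 42, None, None, None, None, 44]
Preorder traversal: [10, 49, 38, 25, 30, 45, 42, 44]


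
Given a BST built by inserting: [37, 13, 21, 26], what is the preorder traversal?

Tree insertion order: [37, 13, 21, 26]
Tree (level-order array): [37, 13, None, None, 21, None, 26]
Preorder traversal: [37, 13, 21, 26]


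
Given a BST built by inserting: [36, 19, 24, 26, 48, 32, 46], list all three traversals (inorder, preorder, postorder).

Tree insertion order: [36, 19, 24, 26, 48, 32, 46]
Tree (level-order array): [36, 19, 48, None, 24, 46, None, None, 26, None, None, None, 32]
Inorder (L, root, R): [19, 24, 26, 32, 36, 46, 48]
Preorder (root, L, R): [36, 19, 24, 26, 32, 48, 46]
Postorder (L, R, root): [32, 26, 24, 19, 46, 48, 36]


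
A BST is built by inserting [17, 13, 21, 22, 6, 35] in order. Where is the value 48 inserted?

Starting tree (level order): [17, 13, 21, 6, None, None, 22, None, None, None, 35]
Insertion path: 17 -> 21 -> 22 -> 35
Result: insert 48 as right child of 35
Final tree (level order): [17, 13, 21, 6, None, None, 22, None, None, None, 35, None, 48]


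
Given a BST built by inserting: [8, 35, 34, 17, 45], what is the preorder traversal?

Tree insertion order: [8, 35, 34, 17, 45]
Tree (level-order array): [8, None, 35, 34, 45, 17]
Preorder traversal: [8, 35, 34, 17, 45]


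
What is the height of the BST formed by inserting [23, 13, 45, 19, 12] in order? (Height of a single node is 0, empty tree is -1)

Insertion order: [23, 13, 45, 19, 12]
Tree (level-order array): [23, 13, 45, 12, 19]
Compute height bottom-up (empty subtree = -1):
  height(12) = 1 + max(-1, -1) = 0
  height(19) = 1 + max(-1, -1) = 0
  height(13) = 1 + max(0, 0) = 1
  height(45) = 1 + max(-1, -1) = 0
  height(23) = 1 + max(1, 0) = 2
Height = 2


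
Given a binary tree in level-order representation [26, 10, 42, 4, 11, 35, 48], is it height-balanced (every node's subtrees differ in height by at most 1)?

Tree (level-order array): [26, 10, 42, 4, 11, 35, 48]
Definition: a tree is height-balanced if, at every node, |h(left) - h(right)| <= 1 (empty subtree has height -1).
Bottom-up per-node check:
  node 4: h_left=-1, h_right=-1, diff=0 [OK], height=0
  node 11: h_left=-1, h_right=-1, diff=0 [OK], height=0
  node 10: h_left=0, h_right=0, diff=0 [OK], height=1
  node 35: h_left=-1, h_right=-1, diff=0 [OK], height=0
  node 48: h_left=-1, h_right=-1, diff=0 [OK], height=0
  node 42: h_left=0, h_right=0, diff=0 [OK], height=1
  node 26: h_left=1, h_right=1, diff=0 [OK], height=2
All nodes satisfy the balance condition.
Result: Balanced


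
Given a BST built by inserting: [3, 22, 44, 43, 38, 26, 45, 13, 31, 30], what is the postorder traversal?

Tree insertion order: [3, 22, 44, 43, 38, 26, 45, 13, 31, 30]
Tree (level-order array): [3, None, 22, 13, 44, None, None, 43, 45, 38, None, None, None, 26, None, None, 31, 30]
Postorder traversal: [13, 30, 31, 26, 38, 43, 45, 44, 22, 3]


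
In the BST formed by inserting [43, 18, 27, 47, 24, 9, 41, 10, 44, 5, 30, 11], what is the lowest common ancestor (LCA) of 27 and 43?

Tree insertion order: [43, 18, 27, 47, 24, 9, 41, 10, 44, 5, 30, 11]
Tree (level-order array): [43, 18, 47, 9, 27, 44, None, 5, 10, 24, 41, None, None, None, None, None, 11, None, None, 30]
In a BST, the LCA of p=27, q=43 is the first node v on the
root-to-leaf path with p <= v <= q (go left if both < v, right if both > v).
Walk from root:
  at 43: 27 <= 43 <= 43, this is the LCA
LCA = 43


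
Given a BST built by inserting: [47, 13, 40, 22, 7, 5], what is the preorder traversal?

Tree insertion order: [47, 13, 40, 22, 7, 5]
Tree (level-order array): [47, 13, None, 7, 40, 5, None, 22]
Preorder traversal: [47, 13, 7, 5, 40, 22]


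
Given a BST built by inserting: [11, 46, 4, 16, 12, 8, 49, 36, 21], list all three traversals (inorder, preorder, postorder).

Tree insertion order: [11, 46, 4, 16, 12, 8, 49, 36, 21]
Tree (level-order array): [11, 4, 46, None, 8, 16, 49, None, None, 12, 36, None, None, None, None, 21]
Inorder (L, root, R): [4, 8, 11, 12, 16, 21, 36, 46, 49]
Preorder (root, L, R): [11, 4, 8, 46, 16, 12, 36, 21, 49]
Postorder (L, R, root): [8, 4, 12, 21, 36, 16, 49, 46, 11]


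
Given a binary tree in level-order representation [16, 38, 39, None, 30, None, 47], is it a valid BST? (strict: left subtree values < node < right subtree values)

Level-order array: [16, 38, 39, None, 30, None, 47]
Validate using subtree bounds (lo, hi): at each node, require lo < value < hi,
then recurse left with hi=value and right with lo=value.
Preorder trace (stopping at first violation):
  at node 16 with bounds (-inf, +inf): OK
  at node 38 with bounds (-inf, 16): VIOLATION
Node 38 violates its bound: not (-inf < 38 < 16).
Result: Not a valid BST


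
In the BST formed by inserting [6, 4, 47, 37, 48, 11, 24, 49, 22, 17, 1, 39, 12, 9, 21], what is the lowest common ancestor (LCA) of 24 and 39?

Tree insertion order: [6, 4, 47, 37, 48, 11, 24, 49, 22, 17, 1, 39, 12, 9, 21]
Tree (level-order array): [6, 4, 47, 1, None, 37, 48, None, None, 11, 39, None, 49, 9, 24, None, None, None, None, None, None, 22, None, 17, None, 12, 21]
In a BST, the LCA of p=24, q=39 is the first node v on the
root-to-leaf path with p <= v <= q (go left if both < v, right if both > v).
Walk from root:
  at 6: both 24 and 39 > 6, go right
  at 47: both 24 and 39 < 47, go left
  at 37: 24 <= 37 <= 39, this is the LCA
LCA = 37


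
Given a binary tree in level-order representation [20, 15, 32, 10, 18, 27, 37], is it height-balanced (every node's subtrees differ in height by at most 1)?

Tree (level-order array): [20, 15, 32, 10, 18, 27, 37]
Definition: a tree is height-balanced if, at every node, |h(left) - h(right)| <= 1 (empty subtree has height -1).
Bottom-up per-node check:
  node 10: h_left=-1, h_right=-1, diff=0 [OK], height=0
  node 18: h_left=-1, h_right=-1, diff=0 [OK], height=0
  node 15: h_left=0, h_right=0, diff=0 [OK], height=1
  node 27: h_left=-1, h_right=-1, diff=0 [OK], height=0
  node 37: h_left=-1, h_right=-1, diff=0 [OK], height=0
  node 32: h_left=0, h_right=0, diff=0 [OK], height=1
  node 20: h_left=1, h_right=1, diff=0 [OK], height=2
All nodes satisfy the balance condition.
Result: Balanced


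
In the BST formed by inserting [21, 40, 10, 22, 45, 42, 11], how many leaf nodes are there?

Tree built from: [21, 40, 10, 22, 45, 42, 11]
Tree (level-order array): [21, 10, 40, None, 11, 22, 45, None, None, None, None, 42]
Rule: A leaf has 0 children.
Per-node child counts:
  node 21: 2 child(ren)
  node 10: 1 child(ren)
  node 11: 0 child(ren)
  node 40: 2 child(ren)
  node 22: 0 child(ren)
  node 45: 1 child(ren)
  node 42: 0 child(ren)
Matching nodes: [11, 22, 42]
Count of leaf nodes: 3


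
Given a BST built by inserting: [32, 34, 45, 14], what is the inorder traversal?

Tree insertion order: [32, 34, 45, 14]
Tree (level-order array): [32, 14, 34, None, None, None, 45]
Inorder traversal: [14, 32, 34, 45]


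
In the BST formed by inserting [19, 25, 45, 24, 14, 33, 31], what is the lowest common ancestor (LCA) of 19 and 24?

Tree insertion order: [19, 25, 45, 24, 14, 33, 31]
Tree (level-order array): [19, 14, 25, None, None, 24, 45, None, None, 33, None, 31]
In a BST, the LCA of p=19, q=24 is the first node v on the
root-to-leaf path with p <= v <= q (go left if both < v, right if both > v).
Walk from root:
  at 19: 19 <= 19 <= 24, this is the LCA
LCA = 19


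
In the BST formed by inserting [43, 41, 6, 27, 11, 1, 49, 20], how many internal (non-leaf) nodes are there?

Tree built from: [43, 41, 6, 27, 11, 1, 49, 20]
Tree (level-order array): [43, 41, 49, 6, None, None, None, 1, 27, None, None, 11, None, None, 20]
Rule: An internal node has at least one child.
Per-node child counts:
  node 43: 2 child(ren)
  node 41: 1 child(ren)
  node 6: 2 child(ren)
  node 1: 0 child(ren)
  node 27: 1 child(ren)
  node 11: 1 child(ren)
  node 20: 0 child(ren)
  node 49: 0 child(ren)
Matching nodes: [43, 41, 6, 27, 11]
Count of internal (non-leaf) nodes: 5


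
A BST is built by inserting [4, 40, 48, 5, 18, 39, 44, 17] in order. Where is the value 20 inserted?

Starting tree (level order): [4, None, 40, 5, 48, None, 18, 44, None, 17, 39]
Insertion path: 4 -> 40 -> 5 -> 18 -> 39
Result: insert 20 as left child of 39
Final tree (level order): [4, None, 40, 5, 48, None, 18, 44, None, 17, 39, None, None, None, None, 20]


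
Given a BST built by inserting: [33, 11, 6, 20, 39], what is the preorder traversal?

Tree insertion order: [33, 11, 6, 20, 39]
Tree (level-order array): [33, 11, 39, 6, 20]
Preorder traversal: [33, 11, 6, 20, 39]


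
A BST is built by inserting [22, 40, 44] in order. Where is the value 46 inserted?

Starting tree (level order): [22, None, 40, None, 44]
Insertion path: 22 -> 40 -> 44
Result: insert 46 as right child of 44
Final tree (level order): [22, None, 40, None, 44, None, 46]


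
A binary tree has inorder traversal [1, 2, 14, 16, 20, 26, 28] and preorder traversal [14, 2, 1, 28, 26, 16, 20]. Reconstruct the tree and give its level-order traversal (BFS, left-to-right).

Inorder:  [1, 2, 14, 16, 20, 26, 28]
Preorder: [14, 2, 1, 28, 26, 16, 20]
Algorithm: preorder visits root first, so consume preorder in order;
for each root, split the current inorder slice at that value into
left-subtree inorder and right-subtree inorder, then recurse.
Recursive splits:
  root=14; inorder splits into left=[1, 2], right=[16, 20, 26, 28]
  root=2; inorder splits into left=[1], right=[]
  root=1; inorder splits into left=[], right=[]
  root=28; inorder splits into left=[16, 20, 26], right=[]
  root=26; inorder splits into left=[16, 20], right=[]
  root=16; inorder splits into left=[], right=[20]
  root=20; inorder splits into left=[], right=[]
Reconstructed level-order: [14, 2, 28, 1, 26, 16, 20]


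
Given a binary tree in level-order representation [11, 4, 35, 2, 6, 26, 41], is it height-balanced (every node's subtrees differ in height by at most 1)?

Tree (level-order array): [11, 4, 35, 2, 6, 26, 41]
Definition: a tree is height-balanced if, at every node, |h(left) - h(right)| <= 1 (empty subtree has height -1).
Bottom-up per-node check:
  node 2: h_left=-1, h_right=-1, diff=0 [OK], height=0
  node 6: h_left=-1, h_right=-1, diff=0 [OK], height=0
  node 4: h_left=0, h_right=0, diff=0 [OK], height=1
  node 26: h_left=-1, h_right=-1, diff=0 [OK], height=0
  node 41: h_left=-1, h_right=-1, diff=0 [OK], height=0
  node 35: h_left=0, h_right=0, diff=0 [OK], height=1
  node 11: h_left=1, h_right=1, diff=0 [OK], height=2
All nodes satisfy the balance condition.
Result: Balanced


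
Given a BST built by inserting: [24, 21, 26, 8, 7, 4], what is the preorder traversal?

Tree insertion order: [24, 21, 26, 8, 7, 4]
Tree (level-order array): [24, 21, 26, 8, None, None, None, 7, None, 4]
Preorder traversal: [24, 21, 8, 7, 4, 26]


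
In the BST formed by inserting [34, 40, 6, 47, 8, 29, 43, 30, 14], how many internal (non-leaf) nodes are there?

Tree built from: [34, 40, 6, 47, 8, 29, 43, 30, 14]
Tree (level-order array): [34, 6, 40, None, 8, None, 47, None, 29, 43, None, 14, 30]
Rule: An internal node has at least one child.
Per-node child counts:
  node 34: 2 child(ren)
  node 6: 1 child(ren)
  node 8: 1 child(ren)
  node 29: 2 child(ren)
  node 14: 0 child(ren)
  node 30: 0 child(ren)
  node 40: 1 child(ren)
  node 47: 1 child(ren)
  node 43: 0 child(ren)
Matching nodes: [34, 6, 8, 29, 40, 47]
Count of internal (non-leaf) nodes: 6


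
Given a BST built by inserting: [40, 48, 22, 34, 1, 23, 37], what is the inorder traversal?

Tree insertion order: [40, 48, 22, 34, 1, 23, 37]
Tree (level-order array): [40, 22, 48, 1, 34, None, None, None, None, 23, 37]
Inorder traversal: [1, 22, 23, 34, 37, 40, 48]


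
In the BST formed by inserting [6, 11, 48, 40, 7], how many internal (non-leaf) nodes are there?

Tree built from: [6, 11, 48, 40, 7]
Tree (level-order array): [6, None, 11, 7, 48, None, None, 40]
Rule: An internal node has at least one child.
Per-node child counts:
  node 6: 1 child(ren)
  node 11: 2 child(ren)
  node 7: 0 child(ren)
  node 48: 1 child(ren)
  node 40: 0 child(ren)
Matching nodes: [6, 11, 48]
Count of internal (non-leaf) nodes: 3


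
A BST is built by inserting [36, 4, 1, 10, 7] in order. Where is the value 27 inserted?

Starting tree (level order): [36, 4, None, 1, 10, None, None, 7]
Insertion path: 36 -> 4 -> 10
Result: insert 27 as right child of 10
Final tree (level order): [36, 4, None, 1, 10, None, None, 7, 27]


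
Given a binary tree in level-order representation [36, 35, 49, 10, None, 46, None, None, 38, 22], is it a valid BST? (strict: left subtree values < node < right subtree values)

Level-order array: [36, 35, 49, 10, None, 46, None, None, 38, 22]
Validate using subtree bounds (lo, hi): at each node, require lo < value < hi,
then recurse left with hi=value and right with lo=value.
Preorder trace (stopping at first violation):
  at node 36 with bounds (-inf, +inf): OK
  at node 35 with bounds (-inf, 36): OK
  at node 10 with bounds (-inf, 35): OK
  at node 38 with bounds (10, 35): VIOLATION
Node 38 violates its bound: not (10 < 38 < 35).
Result: Not a valid BST


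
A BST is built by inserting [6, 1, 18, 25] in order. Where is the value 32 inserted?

Starting tree (level order): [6, 1, 18, None, None, None, 25]
Insertion path: 6 -> 18 -> 25
Result: insert 32 as right child of 25
Final tree (level order): [6, 1, 18, None, None, None, 25, None, 32]


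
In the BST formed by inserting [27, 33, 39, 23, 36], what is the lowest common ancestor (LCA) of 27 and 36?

Tree insertion order: [27, 33, 39, 23, 36]
Tree (level-order array): [27, 23, 33, None, None, None, 39, 36]
In a BST, the LCA of p=27, q=36 is the first node v on the
root-to-leaf path with p <= v <= q (go left if both < v, right if both > v).
Walk from root:
  at 27: 27 <= 27 <= 36, this is the LCA
LCA = 27


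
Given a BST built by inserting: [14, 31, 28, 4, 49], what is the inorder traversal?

Tree insertion order: [14, 31, 28, 4, 49]
Tree (level-order array): [14, 4, 31, None, None, 28, 49]
Inorder traversal: [4, 14, 28, 31, 49]


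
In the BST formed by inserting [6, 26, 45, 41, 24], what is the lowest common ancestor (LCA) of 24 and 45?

Tree insertion order: [6, 26, 45, 41, 24]
Tree (level-order array): [6, None, 26, 24, 45, None, None, 41]
In a BST, the LCA of p=24, q=45 is the first node v on the
root-to-leaf path with p <= v <= q (go left if both < v, right if both > v).
Walk from root:
  at 6: both 24 and 45 > 6, go right
  at 26: 24 <= 26 <= 45, this is the LCA
LCA = 26


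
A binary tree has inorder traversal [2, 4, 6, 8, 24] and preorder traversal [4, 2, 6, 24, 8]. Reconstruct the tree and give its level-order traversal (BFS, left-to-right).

Inorder:  [2, 4, 6, 8, 24]
Preorder: [4, 2, 6, 24, 8]
Algorithm: preorder visits root first, so consume preorder in order;
for each root, split the current inorder slice at that value into
left-subtree inorder and right-subtree inorder, then recurse.
Recursive splits:
  root=4; inorder splits into left=[2], right=[6, 8, 24]
  root=2; inorder splits into left=[], right=[]
  root=6; inorder splits into left=[], right=[8, 24]
  root=24; inorder splits into left=[8], right=[]
  root=8; inorder splits into left=[], right=[]
Reconstructed level-order: [4, 2, 6, 24, 8]


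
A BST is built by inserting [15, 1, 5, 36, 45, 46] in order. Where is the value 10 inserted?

Starting tree (level order): [15, 1, 36, None, 5, None, 45, None, None, None, 46]
Insertion path: 15 -> 1 -> 5
Result: insert 10 as right child of 5
Final tree (level order): [15, 1, 36, None, 5, None, 45, None, 10, None, 46]


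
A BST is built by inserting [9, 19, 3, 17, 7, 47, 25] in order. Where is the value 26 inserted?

Starting tree (level order): [9, 3, 19, None, 7, 17, 47, None, None, None, None, 25]
Insertion path: 9 -> 19 -> 47 -> 25
Result: insert 26 as right child of 25
Final tree (level order): [9, 3, 19, None, 7, 17, 47, None, None, None, None, 25, None, None, 26]


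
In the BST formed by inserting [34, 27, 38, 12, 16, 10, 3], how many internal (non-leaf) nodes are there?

Tree built from: [34, 27, 38, 12, 16, 10, 3]
Tree (level-order array): [34, 27, 38, 12, None, None, None, 10, 16, 3]
Rule: An internal node has at least one child.
Per-node child counts:
  node 34: 2 child(ren)
  node 27: 1 child(ren)
  node 12: 2 child(ren)
  node 10: 1 child(ren)
  node 3: 0 child(ren)
  node 16: 0 child(ren)
  node 38: 0 child(ren)
Matching nodes: [34, 27, 12, 10]
Count of internal (non-leaf) nodes: 4


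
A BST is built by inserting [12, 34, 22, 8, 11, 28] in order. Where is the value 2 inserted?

Starting tree (level order): [12, 8, 34, None, 11, 22, None, None, None, None, 28]
Insertion path: 12 -> 8
Result: insert 2 as left child of 8
Final tree (level order): [12, 8, 34, 2, 11, 22, None, None, None, None, None, None, 28]


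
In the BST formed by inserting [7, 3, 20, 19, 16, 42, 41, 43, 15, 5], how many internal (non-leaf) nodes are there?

Tree built from: [7, 3, 20, 19, 16, 42, 41, 43, 15, 5]
Tree (level-order array): [7, 3, 20, None, 5, 19, 42, None, None, 16, None, 41, 43, 15]
Rule: An internal node has at least one child.
Per-node child counts:
  node 7: 2 child(ren)
  node 3: 1 child(ren)
  node 5: 0 child(ren)
  node 20: 2 child(ren)
  node 19: 1 child(ren)
  node 16: 1 child(ren)
  node 15: 0 child(ren)
  node 42: 2 child(ren)
  node 41: 0 child(ren)
  node 43: 0 child(ren)
Matching nodes: [7, 3, 20, 19, 16, 42]
Count of internal (non-leaf) nodes: 6


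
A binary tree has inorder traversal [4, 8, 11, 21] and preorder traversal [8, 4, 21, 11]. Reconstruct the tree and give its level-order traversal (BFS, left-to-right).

Inorder:  [4, 8, 11, 21]
Preorder: [8, 4, 21, 11]
Algorithm: preorder visits root first, so consume preorder in order;
for each root, split the current inorder slice at that value into
left-subtree inorder and right-subtree inorder, then recurse.
Recursive splits:
  root=8; inorder splits into left=[4], right=[11, 21]
  root=4; inorder splits into left=[], right=[]
  root=21; inorder splits into left=[11], right=[]
  root=11; inorder splits into left=[], right=[]
Reconstructed level-order: [8, 4, 21, 11]


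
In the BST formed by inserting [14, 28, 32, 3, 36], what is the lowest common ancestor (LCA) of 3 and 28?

Tree insertion order: [14, 28, 32, 3, 36]
Tree (level-order array): [14, 3, 28, None, None, None, 32, None, 36]
In a BST, the LCA of p=3, q=28 is the first node v on the
root-to-leaf path with p <= v <= q (go left if both < v, right if both > v).
Walk from root:
  at 14: 3 <= 14 <= 28, this is the LCA
LCA = 14


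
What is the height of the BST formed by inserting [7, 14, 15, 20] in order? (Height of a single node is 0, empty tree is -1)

Insertion order: [7, 14, 15, 20]
Tree (level-order array): [7, None, 14, None, 15, None, 20]
Compute height bottom-up (empty subtree = -1):
  height(20) = 1 + max(-1, -1) = 0
  height(15) = 1 + max(-1, 0) = 1
  height(14) = 1 + max(-1, 1) = 2
  height(7) = 1 + max(-1, 2) = 3
Height = 3


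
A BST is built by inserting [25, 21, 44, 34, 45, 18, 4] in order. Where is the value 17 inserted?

Starting tree (level order): [25, 21, 44, 18, None, 34, 45, 4]
Insertion path: 25 -> 21 -> 18 -> 4
Result: insert 17 as right child of 4
Final tree (level order): [25, 21, 44, 18, None, 34, 45, 4, None, None, None, None, None, None, 17]


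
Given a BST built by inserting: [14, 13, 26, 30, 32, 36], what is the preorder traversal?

Tree insertion order: [14, 13, 26, 30, 32, 36]
Tree (level-order array): [14, 13, 26, None, None, None, 30, None, 32, None, 36]
Preorder traversal: [14, 13, 26, 30, 32, 36]


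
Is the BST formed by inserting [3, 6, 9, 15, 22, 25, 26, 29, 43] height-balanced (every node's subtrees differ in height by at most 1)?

Tree (level-order array): [3, None, 6, None, 9, None, 15, None, 22, None, 25, None, 26, None, 29, None, 43]
Definition: a tree is height-balanced if, at every node, |h(left) - h(right)| <= 1 (empty subtree has height -1).
Bottom-up per-node check:
  node 43: h_left=-1, h_right=-1, diff=0 [OK], height=0
  node 29: h_left=-1, h_right=0, diff=1 [OK], height=1
  node 26: h_left=-1, h_right=1, diff=2 [FAIL (|-1-1|=2 > 1)], height=2
  node 25: h_left=-1, h_right=2, diff=3 [FAIL (|-1-2|=3 > 1)], height=3
  node 22: h_left=-1, h_right=3, diff=4 [FAIL (|-1-3|=4 > 1)], height=4
  node 15: h_left=-1, h_right=4, diff=5 [FAIL (|-1-4|=5 > 1)], height=5
  node 9: h_left=-1, h_right=5, diff=6 [FAIL (|-1-5|=6 > 1)], height=6
  node 6: h_left=-1, h_right=6, diff=7 [FAIL (|-1-6|=7 > 1)], height=7
  node 3: h_left=-1, h_right=7, diff=8 [FAIL (|-1-7|=8 > 1)], height=8
Node 26 violates the condition: |-1 - 1| = 2 > 1.
Result: Not balanced


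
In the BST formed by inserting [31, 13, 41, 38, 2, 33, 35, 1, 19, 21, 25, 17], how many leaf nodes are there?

Tree built from: [31, 13, 41, 38, 2, 33, 35, 1, 19, 21, 25, 17]
Tree (level-order array): [31, 13, 41, 2, 19, 38, None, 1, None, 17, 21, 33, None, None, None, None, None, None, 25, None, 35]
Rule: A leaf has 0 children.
Per-node child counts:
  node 31: 2 child(ren)
  node 13: 2 child(ren)
  node 2: 1 child(ren)
  node 1: 0 child(ren)
  node 19: 2 child(ren)
  node 17: 0 child(ren)
  node 21: 1 child(ren)
  node 25: 0 child(ren)
  node 41: 1 child(ren)
  node 38: 1 child(ren)
  node 33: 1 child(ren)
  node 35: 0 child(ren)
Matching nodes: [1, 17, 25, 35]
Count of leaf nodes: 4


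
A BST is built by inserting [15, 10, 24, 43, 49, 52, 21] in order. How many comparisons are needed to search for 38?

Search path for 38: 15 -> 24 -> 43
Found: False
Comparisons: 3


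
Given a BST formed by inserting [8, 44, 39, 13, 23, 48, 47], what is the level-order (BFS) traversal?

Tree insertion order: [8, 44, 39, 13, 23, 48, 47]
Tree (level-order array): [8, None, 44, 39, 48, 13, None, 47, None, None, 23]
BFS from the root, enqueuing left then right child of each popped node:
  queue [8] -> pop 8, enqueue [44], visited so far: [8]
  queue [44] -> pop 44, enqueue [39, 48], visited so far: [8, 44]
  queue [39, 48] -> pop 39, enqueue [13], visited so far: [8, 44, 39]
  queue [48, 13] -> pop 48, enqueue [47], visited so far: [8, 44, 39, 48]
  queue [13, 47] -> pop 13, enqueue [23], visited so far: [8, 44, 39, 48, 13]
  queue [47, 23] -> pop 47, enqueue [none], visited so far: [8, 44, 39, 48, 13, 47]
  queue [23] -> pop 23, enqueue [none], visited so far: [8, 44, 39, 48, 13, 47, 23]
Result: [8, 44, 39, 48, 13, 47, 23]


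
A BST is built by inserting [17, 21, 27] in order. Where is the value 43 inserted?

Starting tree (level order): [17, None, 21, None, 27]
Insertion path: 17 -> 21 -> 27
Result: insert 43 as right child of 27
Final tree (level order): [17, None, 21, None, 27, None, 43]


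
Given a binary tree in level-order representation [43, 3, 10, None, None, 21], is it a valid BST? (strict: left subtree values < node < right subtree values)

Level-order array: [43, 3, 10, None, None, 21]
Validate using subtree bounds (lo, hi): at each node, require lo < value < hi,
then recurse left with hi=value and right with lo=value.
Preorder trace (stopping at first violation):
  at node 43 with bounds (-inf, +inf): OK
  at node 3 with bounds (-inf, 43): OK
  at node 10 with bounds (43, +inf): VIOLATION
Node 10 violates its bound: not (43 < 10 < +inf).
Result: Not a valid BST


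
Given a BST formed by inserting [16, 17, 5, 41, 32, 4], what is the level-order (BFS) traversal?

Tree insertion order: [16, 17, 5, 41, 32, 4]
Tree (level-order array): [16, 5, 17, 4, None, None, 41, None, None, 32]
BFS from the root, enqueuing left then right child of each popped node:
  queue [16] -> pop 16, enqueue [5, 17], visited so far: [16]
  queue [5, 17] -> pop 5, enqueue [4], visited so far: [16, 5]
  queue [17, 4] -> pop 17, enqueue [41], visited so far: [16, 5, 17]
  queue [4, 41] -> pop 4, enqueue [none], visited so far: [16, 5, 17, 4]
  queue [41] -> pop 41, enqueue [32], visited so far: [16, 5, 17, 4, 41]
  queue [32] -> pop 32, enqueue [none], visited so far: [16, 5, 17, 4, 41, 32]
Result: [16, 5, 17, 4, 41, 32]


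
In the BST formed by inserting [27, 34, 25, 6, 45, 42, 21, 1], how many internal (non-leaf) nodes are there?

Tree built from: [27, 34, 25, 6, 45, 42, 21, 1]
Tree (level-order array): [27, 25, 34, 6, None, None, 45, 1, 21, 42]
Rule: An internal node has at least one child.
Per-node child counts:
  node 27: 2 child(ren)
  node 25: 1 child(ren)
  node 6: 2 child(ren)
  node 1: 0 child(ren)
  node 21: 0 child(ren)
  node 34: 1 child(ren)
  node 45: 1 child(ren)
  node 42: 0 child(ren)
Matching nodes: [27, 25, 6, 34, 45]
Count of internal (non-leaf) nodes: 5


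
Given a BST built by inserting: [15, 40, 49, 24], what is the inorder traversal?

Tree insertion order: [15, 40, 49, 24]
Tree (level-order array): [15, None, 40, 24, 49]
Inorder traversal: [15, 24, 40, 49]


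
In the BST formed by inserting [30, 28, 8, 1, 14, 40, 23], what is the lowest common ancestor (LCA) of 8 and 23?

Tree insertion order: [30, 28, 8, 1, 14, 40, 23]
Tree (level-order array): [30, 28, 40, 8, None, None, None, 1, 14, None, None, None, 23]
In a BST, the LCA of p=8, q=23 is the first node v on the
root-to-leaf path with p <= v <= q (go left if both < v, right if both > v).
Walk from root:
  at 30: both 8 and 23 < 30, go left
  at 28: both 8 and 23 < 28, go left
  at 8: 8 <= 8 <= 23, this is the LCA
LCA = 8


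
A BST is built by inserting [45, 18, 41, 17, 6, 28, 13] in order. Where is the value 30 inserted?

Starting tree (level order): [45, 18, None, 17, 41, 6, None, 28, None, None, 13]
Insertion path: 45 -> 18 -> 41 -> 28
Result: insert 30 as right child of 28
Final tree (level order): [45, 18, None, 17, 41, 6, None, 28, None, None, 13, None, 30]


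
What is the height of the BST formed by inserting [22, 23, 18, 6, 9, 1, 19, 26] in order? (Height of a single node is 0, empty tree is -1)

Insertion order: [22, 23, 18, 6, 9, 1, 19, 26]
Tree (level-order array): [22, 18, 23, 6, 19, None, 26, 1, 9]
Compute height bottom-up (empty subtree = -1):
  height(1) = 1 + max(-1, -1) = 0
  height(9) = 1 + max(-1, -1) = 0
  height(6) = 1 + max(0, 0) = 1
  height(19) = 1 + max(-1, -1) = 0
  height(18) = 1 + max(1, 0) = 2
  height(26) = 1 + max(-1, -1) = 0
  height(23) = 1 + max(-1, 0) = 1
  height(22) = 1 + max(2, 1) = 3
Height = 3


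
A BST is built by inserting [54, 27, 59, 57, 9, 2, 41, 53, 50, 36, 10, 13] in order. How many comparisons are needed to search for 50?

Search path for 50: 54 -> 27 -> 41 -> 53 -> 50
Found: True
Comparisons: 5


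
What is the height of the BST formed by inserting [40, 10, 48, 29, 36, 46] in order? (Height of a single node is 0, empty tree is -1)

Insertion order: [40, 10, 48, 29, 36, 46]
Tree (level-order array): [40, 10, 48, None, 29, 46, None, None, 36]
Compute height bottom-up (empty subtree = -1):
  height(36) = 1 + max(-1, -1) = 0
  height(29) = 1 + max(-1, 0) = 1
  height(10) = 1 + max(-1, 1) = 2
  height(46) = 1 + max(-1, -1) = 0
  height(48) = 1 + max(0, -1) = 1
  height(40) = 1 + max(2, 1) = 3
Height = 3


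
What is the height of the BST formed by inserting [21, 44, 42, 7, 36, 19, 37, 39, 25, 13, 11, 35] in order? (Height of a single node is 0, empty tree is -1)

Insertion order: [21, 44, 42, 7, 36, 19, 37, 39, 25, 13, 11, 35]
Tree (level-order array): [21, 7, 44, None, 19, 42, None, 13, None, 36, None, 11, None, 25, 37, None, None, None, 35, None, 39]
Compute height bottom-up (empty subtree = -1):
  height(11) = 1 + max(-1, -1) = 0
  height(13) = 1 + max(0, -1) = 1
  height(19) = 1 + max(1, -1) = 2
  height(7) = 1 + max(-1, 2) = 3
  height(35) = 1 + max(-1, -1) = 0
  height(25) = 1 + max(-1, 0) = 1
  height(39) = 1 + max(-1, -1) = 0
  height(37) = 1 + max(-1, 0) = 1
  height(36) = 1 + max(1, 1) = 2
  height(42) = 1 + max(2, -1) = 3
  height(44) = 1 + max(3, -1) = 4
  height(21) = 1 + max(3, 4) = 5
Height = 5


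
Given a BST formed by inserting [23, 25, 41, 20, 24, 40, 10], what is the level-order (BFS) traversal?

Tree insertion order: [23, 25, 41, 20, 24, 40, 10]
Tree (level-order array): [23, 20, 25, 10, None, 24, 41, None, None, None, None, 40]
BFS from the root, enqueuing left then right child of each popped node:
  queue [23] -> pop 23, enqueue [20, 25], visited so far: [23]
  queue [20, 25] -> pop 20, enqueue [10], visited so far: [23, 20]
  queue [25, 10] -> pop 25, enqueue [24, 41], visited so far: [23, 20, 25]
  queue [10, 24, 41] -> pop 10, enqueue [none], visited so far: [23, 20, 25, 10]
  queue [24, 41] -> pop 24, enqueue [none], visited so far: [23, 20, 25, 10, 24]
  queue [41] -> pop 41, enqueue [40], visited so far: [23, 20, 25, 10, 24, 41]
  queue [40] -> pop 40, enqueue [none], visited so far: [23, 20, 25, 10, 24, 41, 40]
Result: [23, 20, 25, 10, 24, 41, 40]


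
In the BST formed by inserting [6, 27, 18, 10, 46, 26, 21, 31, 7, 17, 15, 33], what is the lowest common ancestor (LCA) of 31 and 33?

Tree insertion order: [6, 27, 18, 10, 46, 26, 21, 31, 7, 17, 15, 33]
Tree (level-order array): [6, None, 27, 18, 46, 10, 26, 31, None, 7, 17, 21, None, None, 33, None, None, 15]
In a BST, the LCA of p=31, q=33 is the first node v on the
root-to-leaf path with p <= v <= q (go left if both < v, right if both > v).
Walk from root:
  at 6: both 31 and 33 > 6, go right
  at 27: both 31 and 33 > 27, go right
  at 46: both 31 and 33 < 46, go left
  at 31: 31 <= 31 <= 33, this is the LCA
LCA = 31


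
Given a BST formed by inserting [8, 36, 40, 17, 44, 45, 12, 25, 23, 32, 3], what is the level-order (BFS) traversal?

Tree insertion order: [8, 36, 40, 17, 44, 45, 12, 25, 23, 32, 3]
Tree (level-order array): [8, 3, 36, None, None, 17, 40, 12, 25, None, 44, None, None, 23, 32, None, 45]
BFS from the root, enqueuing left then right child of each popped node:
  queue [8] -> pop 8, enqueue [3, 36], visited so far: [8]
  queue [3, 36] -> pop 3, enqueue [none], visited so far: [8, 3]
  queue [36] -> pop 36, enqueue [17, 40], visited so far: [8, 3, 36]
  queue [17, 40] -> pop 17, enqueue [12, 25], visited so far: [8, 3, 36, 17]
  queue [40, 12, 25] -> pop 40, enqueue [44], visited so far: [8, 3, 36, 17, 40]
  queue [12, 25, 44] -> pop 12, enqueue [none], visited so far: [8, 3, 36, 17, 40, 12]
  queue [25, 44] -> pop 25, enqueue [23, 32], visited so far: [8, 3, 36, 17, 40, 12, 25]
  queue [44, 23, 32] -> pop 44, enqueue [45], visited so far: [8, 3, 36, 17, 40, 12, 25, 44]
  queue [23, 32, 45] -> pop 23, enqueue [none], visited so far: [8, 3, 36, 17, 40, 12, 25, 44, 23]
  queue [32, 45] -> pop 32, enqueue [none], visited so far: [8, 3, 36, 17, 40, 12, 25, 44, 23, 32]
  queue [45] -> pop 45, enqueue [none], visited so far: [8, 3, 36, 17, 40, 12, 25, 44, 23, 32, 45]
Result: [8, 3, 36, 17, 40, 12, 25, 44, 23, 32, 45]


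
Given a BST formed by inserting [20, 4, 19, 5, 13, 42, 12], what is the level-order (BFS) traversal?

Tree insertion order: [20, 4, 19, 5, 13, 42, 12]
Tree (level-order array): [20, 4, 42, None, 19, None, None, 5, None, None, 13, 12]
BFS from the root, enqueuing left then right child of each popped node:
  queue [20] -> pop 20, enqueue [4, 42], visited so far: [20]
  queue [4, 42] -> pop 4, enqueue [19], visited so far: [20, 4]
  queue [42, 19] -> pop 42, enqueue [none], visited so far: [20, 4, 42]
  queue [19] -> pop 19, enqueue [5], visited so far: [20, 4, 42, 19]
  queue [5] -> pop 5, enqueue [13], visited so far: [20, 4, 42, 19, 5]
  queue [13] -> pop 13, enqueue [12], visited so far: [20, 4, 42, 19, 5, 13]
  queue [12] -> pop 12, enqueue [none], visited so far: [20, 4, 42, 19, 5, 13, 12]
Result: [20, 4, 42, 19, 5, 13, 12]


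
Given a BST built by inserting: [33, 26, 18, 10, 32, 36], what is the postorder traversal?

Tree insertion order: [33, 26, 18, 10, 32, 36]
Tree (level-order array): [33, 26, 36, 18, 32, None, None, 10]
Postorder traversal: [10, 18, 32, 26, 36, 33]


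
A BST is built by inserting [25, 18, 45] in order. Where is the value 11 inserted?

Starting tree (level order): [25, 18, 45]
Insertion path: 25 -> 18
Result: insert 11 as left child of 18
Final tree (level order): [25, 18, 45, 11]


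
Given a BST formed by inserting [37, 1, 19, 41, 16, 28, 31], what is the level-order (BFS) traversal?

Tree insertion order: [37, 1, 19, 41, 16, 28, 31]
Tree (level-order array): [37, 1, 41, None, 19, None, None, 16, 28, None, None, None, 31]
BFS from the root, enqueuing left then right child of each popped node:
  queue [37] -> pop 37, enqueue [1, 41], visited so far: [37]
  queue [1, 41] -> pop 1, enqueue [19], visited so far: [37, 1]
  queue [41, 19] -> pop 41, enqueue [none], visited so far: [37, 1, 41]
  queue [19] -> pop 19, enqueue [16, 28], visited so far: [37, 1, 41, 19]
  queue [16, 28] -> pop 16, enqueue [none], visited so far: [37, 1, 41, 19, 16]
  queue [28] -> pop 28, enqueue [31], visited so far: [37, 1, 41, 19, 16, 28]
  queue [31] -> pop 31, enqueue [none], visited so far: [37, 1, 41, 19, 16, 28, 31]
Result: [37, 1, 41, 19, 16, 28, 31]


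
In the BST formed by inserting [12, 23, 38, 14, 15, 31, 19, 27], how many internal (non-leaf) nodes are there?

Tree built from: [12, 23, 38, 14, 15, 31, 19, 27]
Tree (level-order array): [12, None, 23, 14, 38, None, 15, 31, None, None, 19, 27]
Rule: An internal node has at least one child.
Per-node child counts:
  node 12: 1 child(ren)
  node 23: 2 child(ren)
  node 14: 1 child(ren)
  node 15: 1 child(ren)
  node 19: 0 child(ren)
  node 38: 1 child(ren)
  node 31: 1 child(ren)
  node 27: 0 child(ren)
Matching nodes: [12, 23, 14, 15, 38, 31]
Count of internal (non-leaf) nodes: 6


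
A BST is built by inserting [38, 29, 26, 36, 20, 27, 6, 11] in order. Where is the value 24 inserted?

Starting tree (level order): [38, 29, None, 26, 36, 20, 27, None, None, 6, None, None, None, None, 11]
Insertion path: 38 -> 29 -> 26 -> 20
Result: insert 24 as right child of 20
Final tree (level order): [38, 29, None, 26, 36, 20, 27, None, None, 6, 24, None, None, None, 11]


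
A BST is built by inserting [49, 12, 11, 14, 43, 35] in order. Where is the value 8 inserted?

Starting tree (level order): [49, 12, None, 11, 14, None, None, None, 43, 35]
Insertion path: 49 -> 12 -> 11
Result: insert 8 as left child of 11
Final tree (level order): [49, 12, None, 11, 14, 8, None, None, 43, None, None, 35]


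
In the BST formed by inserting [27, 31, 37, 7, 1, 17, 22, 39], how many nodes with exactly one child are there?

Tree built from: [27, 31, 37, 7, 1, 17, 22, 39]
Tree (level-order array): [27, 7, 31, 1, 17, None, 37, None, None, None, 22, None, 39]
Rule: These are nodes with exactly 1 non-null child.
Per-node child counts:
  node 27: 2 child(ren)
  node 7: 2 child(ren)
  node 1: 0 child(ren)
  node 17: 1 child(ren)
  node 22: 0 child(ren)
  node 31: 1 child(ren)
  node 37: 1 child(ren)
  node 39: 0 child(ren)
Matching nodes: [17, 31, 37]
Count of nodes with exactly one child: 3


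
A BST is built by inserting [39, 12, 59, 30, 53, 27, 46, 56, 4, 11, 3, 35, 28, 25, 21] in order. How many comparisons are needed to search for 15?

Search path for 15: 39 -> 12 -> 30 -> 27 -> 25 -> 21
Found: False
Comparisons: 6


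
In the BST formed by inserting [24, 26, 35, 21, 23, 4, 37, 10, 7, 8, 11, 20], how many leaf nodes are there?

Tree built from: [24, 26, 35, 21, 23, 4, 37, 10, 7, 8, 11, 20]
Tree (level-order array): [24, 21, 26, 4, 23, None, 35, None, 10, None, None, None, 37, 7, 11, None, None, None, 8, None, 20]
Rule: A leaf has 0 children.
Per-node child counts:
  node 24: 2 child(ren)
  node 21: 2 child(ren)
  node 4: 1 child(ren)
  node 10: 2 child(ren)
  node 7: 1 child(ren)
  node 8: 0 child(ren)
  node 11: 1 child(ren)
  node 20: 0 child(ren)
  node 23: 0 child(ren)
  node 26: 1 child(ren)
  node 35: 1 child(ren)
  node 37: 0 child(ren)
Matching nodes: [8, 20, 23, 37]
Count of leaf nodes: 4


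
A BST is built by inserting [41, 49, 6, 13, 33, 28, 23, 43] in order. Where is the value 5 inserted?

Starting tree (level order): [41, 6, 49, None, 13, 43, None, None, 33, None, None, 28, None, 23]
Insertion path: 41 -> 6
Result: insert 5 as left child of 6
Final tree (level order): [41, 6, 49, 5, 13, 43, None, None, None, None, 33, None, None, 28, None, 23]


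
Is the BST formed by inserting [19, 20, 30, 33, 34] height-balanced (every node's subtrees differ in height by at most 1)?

Tree (level-order array): [19, None, 20, None, 30, None, 33, None, 34]
Definition: a tree is height-balanced if, at every node, |h(left) - h(right)| <= 1 (empty subtree has height -1).
Bottom-up per-node check:
  node 34: h_left=-1, h_right=-1, diff=0 [OK], height=0
  node 33: h_left=-1, h_right=0, diff=1 [OK], height=1
  node 30: h_left=-1, h_right=1, diff=2 [FAIL (|-1-1|=2 > 1)], height=2
  node 20: h_left=-1, h_right=2, diff=3 [FAIL (|-1-2|=3 > 1)], height=3
  node 19: h_left=-1, h_right=3, diff=4 [FAIL (|-1-3|=4 > 1)], height=4
Node 30 violates the condition: |-1 - 1| = 2 > 1.
Result: Not balanced


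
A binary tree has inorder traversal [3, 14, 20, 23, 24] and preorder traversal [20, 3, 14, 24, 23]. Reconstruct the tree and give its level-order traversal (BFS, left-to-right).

Inorder:  [3, 14, 20, 23, 24]
Preorder: [20, 3, 14, 24, 23]
Algorithm: preorder visits root first, so consume preorder in order;
for each root, split the current inorder slice at that value into
left-subtree inorder and right-subtree inorder, then recurse.
Recursive splits:
  root=20; inorder splits into left=[3, 14], right=[23, 24]
  root=3; inorder splits into left=[], right=[14]
  root=14; inorder splits into left=[], right=[]
  root=24; inorder splits into left=[23], right=[]
  root=23; inorder splits into left=[], right=[]
Reconstructed level-order: [20, 3, 24, 14, 23]
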